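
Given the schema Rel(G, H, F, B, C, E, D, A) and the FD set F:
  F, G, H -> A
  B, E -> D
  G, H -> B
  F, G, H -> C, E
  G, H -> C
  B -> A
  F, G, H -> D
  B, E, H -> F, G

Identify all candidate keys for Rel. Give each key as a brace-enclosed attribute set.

Attributes never on any right-hand side: {H} — every candidate key must contain it.
{B, E, H} is a candidate key since {B, E, H}⁺ = {A, B, C, D, E, F, G, H} covers every attribute.
{E, G, H} is a candidate key since {E, G, H}⁺ = {A, B, C, D, E, F, G, H} covers every attribute.
{F, G, H} is a candidate key since {F, G, H}⁺ = {A, B, C, D, E, F, G, H} covers every attribute.
No proper subset of any of these is a key, and no other minimal superkey exists.

{B, E, H}, {E, G, H}, {F, G, H}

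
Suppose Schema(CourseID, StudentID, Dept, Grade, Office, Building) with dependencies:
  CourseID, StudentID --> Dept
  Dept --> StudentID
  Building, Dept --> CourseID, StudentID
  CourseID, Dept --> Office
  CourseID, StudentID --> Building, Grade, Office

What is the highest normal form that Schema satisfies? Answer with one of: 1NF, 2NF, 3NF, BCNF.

3NF

Candidate keys: {Building, Dept}, {CourseID, Dept}, {CourseID, StudentID}. Prime attributes: {Building, CourseID, Dept, StudentID}.
Dept --> StudentID breaks BCNF: {Dept}⁺ = {Dept, StudentID}, so {Dept} is not a superkey.
But every attribute on its right side ({StudentID}) is prime, and the same holds for every other non-superkey FD, so 3NF still holds.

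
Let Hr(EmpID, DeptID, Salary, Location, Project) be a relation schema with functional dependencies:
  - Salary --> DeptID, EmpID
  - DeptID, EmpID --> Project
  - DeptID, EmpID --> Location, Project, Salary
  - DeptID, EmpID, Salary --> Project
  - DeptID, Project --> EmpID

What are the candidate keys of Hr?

Closure of {Salary} is {DeptID, EmpID, Location, Project, Salary}, the whole schema; {Salary} is a candidate key.
Closure of {DeptID, EmpID} is {DeptID, EmpID, Location, Project, Salary}, the whole schema; {DeptID, EmpID} is a candidate key.
Closure of {DeptID, Project} is {DeptID, EmpID, Location, Project, Salary}, the whole schema; {DeptID, Project} is a candidate key.
These are minimal and exhaustive — every other superkey contains one of them.

{DeptID, EmpID}, {DeptID, Project}, {Salary}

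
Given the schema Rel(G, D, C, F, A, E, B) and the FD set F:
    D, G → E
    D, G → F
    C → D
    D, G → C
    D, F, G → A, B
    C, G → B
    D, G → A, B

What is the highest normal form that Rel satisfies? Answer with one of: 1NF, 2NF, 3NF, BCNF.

Candidate keys: {C, G}, {D, G}. Prime attributes: {C, D, G}.
C → D: {C}⁺ = {C, D}, which is not all of the attributes, so the left side is not a superkey — BCNF is violated.
Its right-hand attributes {D} are all prime, as are those of every other non-superkey FD — the relation is in 3NF.

3NF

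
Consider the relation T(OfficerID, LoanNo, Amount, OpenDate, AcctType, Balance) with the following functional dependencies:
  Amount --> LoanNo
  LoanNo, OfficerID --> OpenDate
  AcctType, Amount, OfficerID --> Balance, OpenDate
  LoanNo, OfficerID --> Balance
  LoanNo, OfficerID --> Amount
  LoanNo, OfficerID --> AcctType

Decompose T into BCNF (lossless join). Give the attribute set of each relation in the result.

{AcctType, Amount, Balance, OfficerID, OpenDate}; {Amount, LoanNo}

Candidate keys of the original relation: {Amount, OfficerID}, {LoanNo, OfficerID}.
{AcctType, Amount, Balance, LoanNo, OfficerID, OpenDate}: {Amount} determines {Amount, LoanNo} here but is not a superkey — split on Amount --> LoanNo, giving {Amount, LoanNo} and {AcctType, Amount, Balance, OfficerID, OpenDate}.
{Amount, LoanNo}: every determinant is a superkey — BCNF.
{AcctType, Amount, Balance, OfficerID, OpenDate}: every determinant is a superkey — BCNF.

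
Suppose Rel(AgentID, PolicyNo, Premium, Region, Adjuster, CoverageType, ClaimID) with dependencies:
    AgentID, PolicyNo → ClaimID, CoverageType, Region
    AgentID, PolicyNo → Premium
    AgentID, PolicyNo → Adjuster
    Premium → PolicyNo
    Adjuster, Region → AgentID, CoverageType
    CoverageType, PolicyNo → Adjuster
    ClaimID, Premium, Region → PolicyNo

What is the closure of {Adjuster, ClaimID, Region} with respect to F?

{Adjuster, AgentID, ClaimID, CoverageType, Region}

Start with {Adjuster, ClaimID, Region}.
Adjuster, Region → AgentID, CoverageType applies; add {AgentID, CoverageType} → now {Adjuster, AgentID, ClaimID, CoverageType, Region}.
No further FD applies.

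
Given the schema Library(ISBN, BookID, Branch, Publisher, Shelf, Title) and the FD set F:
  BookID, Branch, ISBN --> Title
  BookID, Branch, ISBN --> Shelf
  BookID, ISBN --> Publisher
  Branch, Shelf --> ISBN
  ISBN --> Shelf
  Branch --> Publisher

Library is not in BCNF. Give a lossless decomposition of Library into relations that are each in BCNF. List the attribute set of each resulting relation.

Candidate keys of the original relation: {BookID, Branch, ISBN}, {BookID, Branch, Shelf}.
Within {BookID, Branch, ISBN, Publisher, Shelf, Title}: {BookID, ISBN}⁺ ∩ {BookID, Branch, ISBN, Publisher, Shelf, Title} = {BookID, ISBN, Publisher, Shelf}, not the whole set, so BookID, ISBN --> Publisher, Shelf violates BCNF; decompose into {BookID, ISBN, Publisher, Shelf} and {BookID, Branch, ISBN, Title}.
Within {BookID, ISBN, Publisher, Shelf}: {ISBN}⁺ ∩ {BookID, ISBN, Publisher, Shelf} = {ISBN, Shelf}, not the whole set, so ISBN --> Shelf violates BCNF; decompose into {ISBN, Shelf} and {BookID, ISBN, Publisher}.
{ISBN, Shelf} is in BCNF.
{BookID, ISBN, Publisher} is in BCNF.
{BookID, Branch, ISBN, Title} is in BCNF.

{BookID, Branch, ISBN, Title}; {BookID, ISBN, Publisher}; {ISBN, Shelf}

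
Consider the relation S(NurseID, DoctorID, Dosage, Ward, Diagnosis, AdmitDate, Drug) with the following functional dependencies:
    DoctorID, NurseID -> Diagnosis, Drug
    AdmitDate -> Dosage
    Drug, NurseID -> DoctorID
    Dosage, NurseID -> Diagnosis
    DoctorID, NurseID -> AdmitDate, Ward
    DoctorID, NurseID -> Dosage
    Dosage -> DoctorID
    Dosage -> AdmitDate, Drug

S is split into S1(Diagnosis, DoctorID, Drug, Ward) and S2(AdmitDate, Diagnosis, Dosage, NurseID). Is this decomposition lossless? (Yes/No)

S1 ∩ S2 = {Diagnosis}; its closure under F is {Diagnosis}.
The closure covers neither S1 nor S2 entirely; the join is not lossless.

No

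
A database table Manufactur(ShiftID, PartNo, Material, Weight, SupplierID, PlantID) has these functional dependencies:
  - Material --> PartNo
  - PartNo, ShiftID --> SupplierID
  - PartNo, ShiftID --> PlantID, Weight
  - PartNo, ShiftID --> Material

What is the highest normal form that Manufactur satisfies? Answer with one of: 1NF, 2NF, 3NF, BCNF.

3NF

Candidate keys: {Material, ShiftID}, {PartNo, ShiftID}. Prime attributes: {Material, PartNo, ShiftID}.
Material --> PartNo breaks BCNF: {Material}⁺ = {Material, PartNo}, so {Material} is not a superkey.
Since {PartNo} ⊆ prime attributes and every other non-superkey FD also has a prime right side, the schema is in 3NF.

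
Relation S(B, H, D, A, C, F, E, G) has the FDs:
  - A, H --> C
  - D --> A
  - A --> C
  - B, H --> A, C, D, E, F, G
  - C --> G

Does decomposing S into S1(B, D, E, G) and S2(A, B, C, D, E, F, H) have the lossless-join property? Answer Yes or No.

Yes

S1 ∩ S2 = {B, D, E}; its closure under F is {A, B, C, D, E, G}.
S1 is contained in that closure, so S1 ∩ S2 --> S1 holds and the join is lossless.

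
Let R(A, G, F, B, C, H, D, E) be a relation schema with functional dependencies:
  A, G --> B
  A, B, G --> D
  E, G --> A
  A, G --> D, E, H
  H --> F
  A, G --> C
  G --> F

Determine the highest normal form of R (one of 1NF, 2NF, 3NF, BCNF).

Candidate keys: {A, G}, {E, G}. Prime attributes: {A, E, G}.
H --> F breaks BCNF: {H}⁺ = {F, H}, so {H} is not a superkey.
Because {F} is non-prime and the left side of H --> F is not a superkey, the relation is not in 3NF.
Since {G} ⊂ {A, G} and {G}⁺ ⊇ {F} with {F} non-prime, there is a partial dependency; 2NF fails.

1NF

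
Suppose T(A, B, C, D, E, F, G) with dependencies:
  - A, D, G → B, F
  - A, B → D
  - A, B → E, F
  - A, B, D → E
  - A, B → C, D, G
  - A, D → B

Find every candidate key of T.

No FD produces {A}, so it must be in every candidate key.
{A, B} is a candidate key since {A, B}⁺ = {A, B, C, D, E, F, G} covers every attribute.
{A, D} is a candidate key since {A, D}⁺ = {A, B, C, D, E, F, G} covers every attribute.
These are minimal and exhaustive — every other superkey contains one of them.

{A, B}, {A, D}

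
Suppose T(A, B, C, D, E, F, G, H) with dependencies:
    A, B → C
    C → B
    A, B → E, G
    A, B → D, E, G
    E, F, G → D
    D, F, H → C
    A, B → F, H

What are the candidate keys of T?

{A} never appears on the right of any FD, so every key must include it.
Closure of {A, B} is {A, B, C, D, E, F, G, H}, the whole schema; {A, B} is a candidate key.
Closure of {A, C} is {A, B, C, D, E, F, G, H}, the whole schema; {A, C} is a candidate key.
Closure of {A, D, F, H} is {A, B, C, D, E, F, G, H}, the whole schema; {A, D, F, H} is a candidate key.
Closure of {A, E, F, G, H} is {A, B, C, D, E, F, G, H}, the whole schema; {A, E, F, G, H} is a candidate key.
These are minimal and exhaustive — every other superkey contains one of them.

{A, B}, {A, C}, {A, D, F, H}, {A, E, F, G, H}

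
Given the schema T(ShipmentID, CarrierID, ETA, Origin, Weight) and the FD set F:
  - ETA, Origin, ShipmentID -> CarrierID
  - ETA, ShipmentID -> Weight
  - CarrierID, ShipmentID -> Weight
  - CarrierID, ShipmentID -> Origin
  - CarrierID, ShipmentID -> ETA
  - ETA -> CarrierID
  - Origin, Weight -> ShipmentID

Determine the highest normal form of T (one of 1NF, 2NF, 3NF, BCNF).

Candidate keys: {CarrierID, Origin, Weight}, {CarrierID, ShipmentID}, {ETA, Origin, Weight}, {ETA, ShipmentID}. Prime attributes: {CarrierID, ETA, Origin, ShipmentID, Weight}.
For ETA -> CarrierID we have {ETA}⁺ = {CarrierID, ETA}; {ETA} is not a superkey, so BCNF fails.
Its right-hand attributes {CarrierID} are all prime, as are those of every other non-superkey FD — the relation is in 3NF.

3NF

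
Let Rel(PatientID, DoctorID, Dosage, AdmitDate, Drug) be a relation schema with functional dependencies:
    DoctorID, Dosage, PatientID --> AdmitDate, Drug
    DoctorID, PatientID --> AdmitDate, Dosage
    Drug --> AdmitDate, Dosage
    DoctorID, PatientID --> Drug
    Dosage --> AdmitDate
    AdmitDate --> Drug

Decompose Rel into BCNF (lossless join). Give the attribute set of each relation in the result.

Candidate key of the original relation: {DoctorID, PatientID}.
In {AdmitDate, DoctorID, Dosage, Drug, PatientID}, {Drug} is not a superkey ({Drug}⁺ restricted to this set is {AdmitDate, Dosage, Drug}), so split on Drug --> AdmitDate, Dosage into {AdmitDate, Dosage, Drug} and {DoctorID, Drug, PatientID}.
{AdmitDate, Dosage, Drug}: every determinant is a superkey — BCNF.
{DoctorID, Drug, PatientID}: every determinant is a superkey — BCNF.

{AdmitDate, Dosage, Drug}; {DoctorID, Drug, PatientID}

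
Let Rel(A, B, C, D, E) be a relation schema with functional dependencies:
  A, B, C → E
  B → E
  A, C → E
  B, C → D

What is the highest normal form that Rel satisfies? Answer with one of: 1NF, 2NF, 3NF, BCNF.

1NF

Candidate key: {A, B, C}. Prime attributes: {A, B, C}.
B → E: {B}⁺ = {B, E}, which is not all of the attributes, so the left side is not a superkey — BCNF is violated.
B → E has non-prime {E} on the right and a non-superkey on the left, so 3NF fails.
Since {B} ⊂ {A, B, C} and {B}⁺ ⊇ {E} with {E} non-prime, there is a partial dependency; 2NF fails.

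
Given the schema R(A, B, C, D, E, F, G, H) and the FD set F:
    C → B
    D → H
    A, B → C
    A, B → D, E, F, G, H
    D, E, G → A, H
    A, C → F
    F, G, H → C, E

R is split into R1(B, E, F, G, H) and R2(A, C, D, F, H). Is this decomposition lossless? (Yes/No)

The shared attributes are {F, H} and {F, H}⁺ = {F, H}.
Neither R1 nor R2 is contained in that closure, so the decomposition is lossy.

No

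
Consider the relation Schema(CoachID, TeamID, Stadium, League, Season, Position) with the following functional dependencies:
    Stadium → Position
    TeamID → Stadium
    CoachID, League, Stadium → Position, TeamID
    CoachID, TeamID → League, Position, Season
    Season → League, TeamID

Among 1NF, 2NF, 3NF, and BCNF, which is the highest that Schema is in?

Candidate keys: {CoachID, League, Stadium}, {CoachID, Season}, {CoachID, TeamID}. Prime attributes: {CoachID, League, Season, Stadium, TeamID}.
Stadium → Position breaks BCNF: {Stadium}⁺ = {Position, Stadium}, so {Stadium} is not a superkey.
Stadium → Position determines the non-prime attribute {Position} from a non-superkey — 3NF is violated.
{Season} is a proper subset of the key {CoachID, Season}, and {Season}⁺ contains the non-prime attribute {Position} — a partial dependency, so 2NF is violated.

1NF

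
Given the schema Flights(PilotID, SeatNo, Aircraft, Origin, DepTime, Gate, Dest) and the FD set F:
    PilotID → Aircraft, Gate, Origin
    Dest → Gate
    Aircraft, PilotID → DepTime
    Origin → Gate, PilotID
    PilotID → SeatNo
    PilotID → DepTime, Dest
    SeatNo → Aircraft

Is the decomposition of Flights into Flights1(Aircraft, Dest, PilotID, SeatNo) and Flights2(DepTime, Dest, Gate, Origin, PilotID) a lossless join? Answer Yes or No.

The shared attributes are {Dest, PilotID} and {Dest, PilotID}⁺ = {Aircraft, DepTime, Dest, Gate, Origin, PilotID, SeatNo}.
This includes all of Flights1, so the common attributes are a superkey of Flights1 — the join is lossless.

Yes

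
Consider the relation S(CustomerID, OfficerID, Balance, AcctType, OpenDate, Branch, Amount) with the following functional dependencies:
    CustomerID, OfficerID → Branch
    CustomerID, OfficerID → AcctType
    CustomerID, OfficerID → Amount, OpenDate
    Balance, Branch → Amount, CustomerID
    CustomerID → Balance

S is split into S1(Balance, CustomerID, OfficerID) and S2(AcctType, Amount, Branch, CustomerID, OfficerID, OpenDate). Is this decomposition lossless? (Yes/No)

Yes

S1 ∩ S2 = {CustomerID, OfficerID}; its closure under F is {AcctType, Amount, Balance, Branch, CustomerID, OfficerID, OpenDate}.
Since S1 ⊆ {AcctType, Amount, Balance, Branch, CustomerID, OfficerID, OpenDate}, the intersection is a superkey of S1; the decomposition is lossless.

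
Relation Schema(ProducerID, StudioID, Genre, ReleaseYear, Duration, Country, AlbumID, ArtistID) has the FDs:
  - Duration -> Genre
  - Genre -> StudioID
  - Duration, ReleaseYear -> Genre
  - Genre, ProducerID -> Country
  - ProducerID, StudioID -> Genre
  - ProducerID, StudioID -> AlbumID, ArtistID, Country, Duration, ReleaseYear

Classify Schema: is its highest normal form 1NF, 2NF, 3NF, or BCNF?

3NF

Candidate keys: {Duration, ProducerID}, {Genre, ProducerID}, {ProducerID, StudioID}. Prime attributes: {Duration, Genre, ProducerID, StudioID}.
Duration -> Genre: {Duration}⁺ = {Duration, Genre, StudioID}, which is not all of the attributes, so the left side is not a superkey — BCNF is violated.
But every attribute on its right side ({Genre}) is prime, and the same holds for every other non-superkey FD, so 3NF still holds.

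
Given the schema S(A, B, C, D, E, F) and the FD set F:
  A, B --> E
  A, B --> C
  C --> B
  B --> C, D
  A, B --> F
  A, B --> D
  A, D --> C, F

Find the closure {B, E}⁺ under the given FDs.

Start with {B, E}.
B --> C, D applies; add {C, D} → now {B, C, D, E}.
No further FD applies.

{B, C, D, E}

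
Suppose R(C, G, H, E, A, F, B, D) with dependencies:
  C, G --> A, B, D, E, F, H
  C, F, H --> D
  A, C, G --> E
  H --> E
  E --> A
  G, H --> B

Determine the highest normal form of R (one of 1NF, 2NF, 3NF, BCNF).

2NF

Candidate key: {C, G}. Prime attributes: {C, G}.
For C, F, H --> D we have {C, F, H}⁺ = {A, C, D, E, F, H}; {C, F, H} is not a superkey, so BCNF fails.
C, F, H --> D has non-prime {D} on the right and a non-superkey on the left, so 3NF fails.
No proper subset of a key has a non-prime attribute in its closure, so there is no partial dependency; 2NF holds.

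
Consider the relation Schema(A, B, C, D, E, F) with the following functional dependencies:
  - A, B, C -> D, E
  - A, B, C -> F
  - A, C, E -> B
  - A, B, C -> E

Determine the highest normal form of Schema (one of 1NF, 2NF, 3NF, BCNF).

Candidate keys: {A, B, C}, {A, C, E}. Prime attributes: {A, B, C, E}.
Every FD has a superkey on the left, so the relation is in BCNF.

BCNF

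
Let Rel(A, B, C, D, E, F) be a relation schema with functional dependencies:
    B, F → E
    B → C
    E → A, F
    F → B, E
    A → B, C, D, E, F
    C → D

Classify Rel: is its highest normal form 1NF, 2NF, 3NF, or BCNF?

Candidate keys: {A}, {E}, {F}. Prime attributes: {A, E, F}.
B → C: {B}⁺ = {B, C, D}, which is not all of the attributes, so the left side is not a superkey — BCNF is violated.
B → C determines the non-prime attribute {C} from a non-superkey — 3NF is violated.
With only single-attribute keys there can be no partial dependency, so 2NF holds.

2NF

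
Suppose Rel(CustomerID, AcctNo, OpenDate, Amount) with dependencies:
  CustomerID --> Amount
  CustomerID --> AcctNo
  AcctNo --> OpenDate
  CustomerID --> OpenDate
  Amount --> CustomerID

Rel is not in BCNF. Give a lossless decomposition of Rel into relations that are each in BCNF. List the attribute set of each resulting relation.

Candidate keys of the original relation: {Amount}, {CustomerID}.
In {AcctNo, Amount, CustomerID, OpenDate}, {AcctNo} is not a superkey ({AcctNo}⁺ restricted to this set is {AcctNo, OpenDate}), so split on AcctNo --> OpenDate into {AcctNo, OpenDate} and {AcctNo, Amount, CustomerID}.
{AcctNo, OpenDate} has no BCNF violation.
{AcctNo, Amount, CustomerID} has no BCNF violation.

{AcctNo, Amount, CustomerID}; {AcctNo, OpenDate}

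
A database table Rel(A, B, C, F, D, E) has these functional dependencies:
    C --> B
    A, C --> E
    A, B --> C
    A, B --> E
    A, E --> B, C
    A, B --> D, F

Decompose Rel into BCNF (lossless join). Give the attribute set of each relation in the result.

Candidate keys of the original relation: {A, B}, {A, C}, {A, E}.
{A, B, C, D, E, F}: {C} determines {B, C} here but is not a superkey — split on C --> B, giving {B, C} and {A, C, D, E, F}.
{B, C} has no BCNF violation.
{A, C, D, E, F} has no BCNF violation.

{A, C, D, E, F}; {B, C}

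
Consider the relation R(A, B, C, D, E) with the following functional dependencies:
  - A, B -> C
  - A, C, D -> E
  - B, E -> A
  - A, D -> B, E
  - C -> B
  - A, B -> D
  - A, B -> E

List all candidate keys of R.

Closure of {A, B} is {A, B, C, D, E}, the whole schema; {A, B} is a candidate key.
Closure of {A, C} is {A, B, C, D, E}, the whole schema; {A, C} is a candidate key.
Closure of {A, D} is {A, B, C, D, E}, the whole schema; {A, D} is a candidate key.
Closure of {B, E} is {A, B, C, D, E}, the whole schema; {B, E} is a candidate key.
Closure of {C, E} is {A, B, C, D, E}, the whole schema; {C, E} is a candidate key.
Any other superkey properly contains one of these, so there are no further candidate keys.

{A, B}, {A, C}, {A, D}, {B, E}, {C, E}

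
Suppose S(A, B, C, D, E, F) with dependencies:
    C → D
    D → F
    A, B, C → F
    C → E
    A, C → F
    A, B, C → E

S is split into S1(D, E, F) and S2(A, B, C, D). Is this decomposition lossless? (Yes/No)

Common attributes: {D}; their closure is {D, F}.
The closure covers neither S1 nor S2 entirely; the join is not lossless.

No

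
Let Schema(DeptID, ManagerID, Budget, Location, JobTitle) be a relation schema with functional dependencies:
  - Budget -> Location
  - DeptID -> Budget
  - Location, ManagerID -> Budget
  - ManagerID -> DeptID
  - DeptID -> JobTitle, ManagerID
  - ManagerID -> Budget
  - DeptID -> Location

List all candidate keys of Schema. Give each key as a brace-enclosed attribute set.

{DeptID}, {ManagerID}

{DeptID}⁺ = {Budget, DeptID, JobTitle, Location, ManagerID} — all of the relation — so {DeptID} is a candidate key.
{ManagerID}⁺ = {Budget, DeptID, JobTitle, Location, ManagerID} — all of the relation — so {ManagerID} is a candidate key.
No proper subset of any of these is a key, and no other minimal superkey exists.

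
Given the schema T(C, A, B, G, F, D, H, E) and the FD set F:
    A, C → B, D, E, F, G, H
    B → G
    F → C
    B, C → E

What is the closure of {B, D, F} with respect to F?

{B, C, D, E, F, G}

Start with {B, D, F}.
B → G applies; add {G} → now {B, D, F, G}.
F → C applies; add {C} → now {B, C, D, F, G}.
B, C → E applies; add {E} → now {B, C, D, E, F, G}.
No further FD applies.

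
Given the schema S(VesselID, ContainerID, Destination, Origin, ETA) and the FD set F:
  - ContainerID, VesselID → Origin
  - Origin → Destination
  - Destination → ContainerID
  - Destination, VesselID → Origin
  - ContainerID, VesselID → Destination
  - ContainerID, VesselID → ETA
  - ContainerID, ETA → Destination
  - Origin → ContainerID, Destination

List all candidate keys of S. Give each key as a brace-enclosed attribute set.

{ContainerID, VesselID}, {Destination, VesselID}, {Origin, VesselID}

No FD produces {VesselID}, so it must be in every candidate key.
Closure of {ContainerID, VesselID} is {ContainerID, Destination, ETA, Origin, VesselID}, the whole schema; {ContainerID, VesselID} is a candidate key.
Closure of {Destination, VesselID} is {ContainerID, Destination, ETA, Origin, VesselID}, the whole schema; {Destination, VesselID} is a candidate key.
Closure of {Origin, VesselID} is {ContainerID, Destination, ETA, Origin, VesselID}, the whole schema; {Origin, VesselID} is a candidate key.
These are minimal and exhaustive — every other superkey contains one of them.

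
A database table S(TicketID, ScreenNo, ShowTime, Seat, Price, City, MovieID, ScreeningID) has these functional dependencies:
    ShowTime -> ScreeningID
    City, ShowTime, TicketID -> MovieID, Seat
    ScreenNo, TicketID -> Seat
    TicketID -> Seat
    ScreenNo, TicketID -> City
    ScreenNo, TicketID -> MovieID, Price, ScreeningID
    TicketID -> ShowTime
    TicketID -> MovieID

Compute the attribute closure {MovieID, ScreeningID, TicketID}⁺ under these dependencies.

{MovieID, ScreeningID, Seat, ShowTime, TicketID}

Start with {MovieID, ScreeningID, TicketID}.
TicketID -> Seat applies; add {Seat} → now {MovieID, ScreeningID, Seat, TicketID}.
TicketID -> ShowTime applies; add {ShowTime} → now {MovieID, ScreeningID, Seat, ShowTime, TicketID}.
No further FD applies.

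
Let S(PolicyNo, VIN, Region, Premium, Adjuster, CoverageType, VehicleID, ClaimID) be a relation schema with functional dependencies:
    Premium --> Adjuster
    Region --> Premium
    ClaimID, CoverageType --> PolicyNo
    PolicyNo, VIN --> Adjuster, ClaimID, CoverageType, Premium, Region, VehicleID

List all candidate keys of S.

Attributes never on any right-hand side: {VIN} — every candidate key must contain it.
{PolicyNo, VIN}⁺ = {Adjuster, ClaimID, CoverageType, PolicyNo, Premium, Region, VIN, VehicleID} — all of the relation — so {PolicyNo, VIN} is a candidate key.
{ClaimID, CoverageType, VIN}⁺ = {Adjuster, ClaimID, CoverageType, PolicyNo, Premium, Region, VIN, VehicleID} — all of the relation — so {ClaimID, CoverageType, VIN} is a candidate key.
No proper subset of any of these is a key, and no other minimal superkey exists.

{ClaimID, CoverageType, VIN}, {PolicyNo, VIN}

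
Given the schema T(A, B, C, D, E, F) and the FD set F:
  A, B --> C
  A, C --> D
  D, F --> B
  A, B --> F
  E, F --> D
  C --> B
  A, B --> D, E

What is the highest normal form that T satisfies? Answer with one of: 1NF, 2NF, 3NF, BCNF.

Candidate keys: {A, B}, {A, C}, {A, D, F}, {A, E, F}. Prime attributes: {A, B, C, D, E, F}.
D, F --> B: {D, F}⁺ = {B, D, F}, which is not all of the attributes, so the left side is not a superkey — BCNF is violated.
But every attribute on its right side ({B}) is prime, and the same holds for every other non-superkey FD, so 3NF still holds.

3NF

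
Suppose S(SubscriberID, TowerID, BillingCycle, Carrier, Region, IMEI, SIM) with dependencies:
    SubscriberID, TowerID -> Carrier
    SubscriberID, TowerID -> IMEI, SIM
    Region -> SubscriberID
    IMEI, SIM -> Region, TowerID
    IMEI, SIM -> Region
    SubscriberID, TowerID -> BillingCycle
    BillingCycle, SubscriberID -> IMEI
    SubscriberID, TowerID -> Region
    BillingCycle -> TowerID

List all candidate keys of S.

{BillingCycle, Region}⁺ = {BillingCycle, Carrier, IMEI, Region, SIM, SubscriberID, TowerID} — all of the relation — so {BillingCycle, Region} is a candidate key.
{BillingCycle, SubscriberID}⁺ = {BillingCycle, Carrier, IMEI, Region, SIM, SubscriberID, TowerID} — all of the relation — so {BillingCycle, SubscriberID} is a candidate key.
{IMEI, SIM}⁺ = {BillingCycle, Carrier, IMEI, Region, SIM, SubscriberID, TowerID} — all of the relation — so {IMEI, SIM} is a candidate key.
{Region, TowerID}⁺ = {BillingCycle, Carrier, IMEI, Region, SIM, SubscriberID, TowerID} — all of the relation — so {Region, TowerID} is a candidate key.
{SubscriberID, TowerID}⁺ = {BillingCycle, Carrier, IMEI, Region, SIM, SubscriberID, TowerID} — all of the relation — so {SubscriberID, TowerID} is a candidate key.
No proper subset of any of these is a key, and no other minimal superkey exists.

{BillingCycle, Region}, {BillingCycle, SubscriberID}, {IMEI, SIM}, {Region, TowerID}, {SubscriberID, TowerID}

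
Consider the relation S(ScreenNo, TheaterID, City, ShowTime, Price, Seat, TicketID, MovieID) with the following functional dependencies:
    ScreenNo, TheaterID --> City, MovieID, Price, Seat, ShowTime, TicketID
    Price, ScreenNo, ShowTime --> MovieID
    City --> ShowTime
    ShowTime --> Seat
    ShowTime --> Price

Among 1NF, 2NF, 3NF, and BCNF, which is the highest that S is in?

2NF

Candidate key: {ScreenNo, TheaterID}. Prime attributes: {ScreenNo, TheaterID}.
For Price, ScreenNo, ShowTime --> MovieID we have {Price, ScreenNo, ShowTime}⁺ = {MovieID, Price, ScreenNo, Seat, ShowTime}; {Price, ScreenNo, ShowTime} is not a superkey, so BCNF fails.
Price, ScreenNo, ShowTime --> MovieID determines the non-prime attribute {MovieID} from a non-superkey — 3NF is violated.
Checking every proper subset of each key, none determines a non-prime attribute — 2NF is satisfied.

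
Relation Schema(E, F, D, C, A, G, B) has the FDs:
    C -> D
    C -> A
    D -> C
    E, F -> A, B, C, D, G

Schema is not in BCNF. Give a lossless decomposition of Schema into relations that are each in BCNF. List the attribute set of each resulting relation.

Candidate key of the original relation: {E, F}.
In {A, B, C, D, E, F, G}, {C} is not a superkey ({C}⁺ restricted to this set is {A, C, D}), so split on C -> A, D into {A, C, D} and {B, C, E, F, G}.
{A, C, D} is in BCNF.
{B, C, E, F, G} is in BCNF.

{A, C, D}; {B, C, E, F, G}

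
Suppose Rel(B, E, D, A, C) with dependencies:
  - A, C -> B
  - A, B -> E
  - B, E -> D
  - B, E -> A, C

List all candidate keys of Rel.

Closure of {A, B} is {A, B, C, D, E}, the whole schema; {A, B} is a candidate key.
Closure of {A, C} is {A, B, C, D, E}, the whole schema; {A, C} is a candidate key.
Closure of {B, E} is {A, B, C, D, E}, the whole schema; {B, E} is a candidate key.
These are minimal and exhaustive — every other superkey contains one of them.

{A, B}, {A, C}, {B, E}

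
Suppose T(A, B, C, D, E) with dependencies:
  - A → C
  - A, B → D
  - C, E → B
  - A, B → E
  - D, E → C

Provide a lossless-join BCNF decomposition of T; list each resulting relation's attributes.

Candidate keys of the original relation: {A, B}, {A, E}.
In {A, B, C, D, E}, {A} is not a superkey ({A}⁺ restricted to this set is {A, C}), so split on A → C into {A, C} and {A, B, D, E}.
{A, C}: every determinant is a superkey — BCNF.
In {A, B, D, E}, {D, E} is not a superkey ({D, E}⁺ restricted to this set is {B, D, E}), so split on D, E → B into {B, D, E} and {A, D, E}.
{B, D, E}: every determinant is a superkey — BCNF.
{A, D, E}: every determinant is a superkey — BCNF.

{A, C}; {A, D, E}; {B, D, E}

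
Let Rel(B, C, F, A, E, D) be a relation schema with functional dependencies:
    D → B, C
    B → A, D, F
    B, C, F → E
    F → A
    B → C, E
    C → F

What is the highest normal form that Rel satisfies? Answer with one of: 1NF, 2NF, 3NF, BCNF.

Candidate keys: {B}, {D}. Prime attributes: {B, D}.
F → A breaks BCNF: {F}⁺ = {A, F}, so {F} is not a superkey.
Because {A} is non-prime and the left side of F → A is not a superkey, the relation is not in 3NF.
All keys have size 1, which rules out partial dependencies — 2NF is satisfied.

2NF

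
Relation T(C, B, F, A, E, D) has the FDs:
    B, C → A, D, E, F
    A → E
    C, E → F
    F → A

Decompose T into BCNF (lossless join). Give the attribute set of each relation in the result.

{A, E}; {A, F}; {B, C, D, F}

Candidate key of the original relation: {B, C}.
Within {A, B, C, D, E, F}: {A}⁺ ∩ {A, B, C, D, E, F} = {A, E}, not the whole set, so A → E violates BCNF; decompose into {A, E} and {A, B, C, D, F}.
{A, E} is in BCNF.
Within {A, B, C, D, F}: {F}⁺ ∩ {A, B, C, D, F} = {A, F}, not the whole set, so F → A violates BCNF; decompose into {A, F} and {B, C, D, F}.
{A, F} is in BCNF.
{B, C, D, F} is in BCNF.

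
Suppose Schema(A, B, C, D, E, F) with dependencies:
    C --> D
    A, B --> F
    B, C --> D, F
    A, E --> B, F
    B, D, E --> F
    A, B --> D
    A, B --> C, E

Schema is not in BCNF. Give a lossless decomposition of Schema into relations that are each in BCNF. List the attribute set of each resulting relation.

Candidate keys of the original relation: {A, B}, {A, E}.
{A, B, C, D, E, F}: {C} determines {C, D} here but is not a superkey — split on C --> D, giving {C, D} and {A, B, C, E, F}.
{C, D} has no BCNF violation.
{A, B, C, E, F}: {B, C} determines {B, C, F} here but is not a superkey — split on B, C --> F, giving {B, C, F} and {A, B, C, E}.
{B, C, F} has no BCNF violation.
{A, B, C, E} has no BCNF violation.

{A, B, C, E}; {B, C, F}; {C, D}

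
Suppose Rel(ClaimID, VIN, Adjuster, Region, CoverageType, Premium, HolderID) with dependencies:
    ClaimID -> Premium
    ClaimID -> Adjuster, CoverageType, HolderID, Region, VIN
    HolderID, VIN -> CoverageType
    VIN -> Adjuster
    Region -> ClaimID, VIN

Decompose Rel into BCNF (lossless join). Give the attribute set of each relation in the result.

{Adjuster, VIN}; {ClaimID, HolderID, Premium, Region, VIN}; {CoverageType, HolderID, VIN}

Candidate keys of the original relation: {ClaimID}, {Region}.
Within {Adjuster, ClaimID, CoverageType, HolderID, Premium, Region, VIN}: {HolderID, VIN}⁺ ∩ {Adjuster, ClaimID, CoverageType, HolderID, Premium, Region, VIN} = {Adjuster, CoverageType, HolderID, VIN}, not the whole set, so HolderID, VIN -> Adjuster, CoverageType violates BCNF; decompose into {Adjuster, CoverageType, HolderID, VIN} and {ClaimID, HolderID, Premium, Region, VIN}.
Within {Adjuster, CoverageType, HolderID, VIN}: {VIN}⁺ ∩ {Adjuster, CoverageType, HolderID, VIN} = {Adjuster, VIN}, not the whole set, so VIN -> Adjuster violates BCNF; decompose into {Adjuster, VIN} and {CoverageType, HolderID, VIN}.
{Adjuster, VIN} is in BCNF.
{CoverageType, HolderID, VIN} is in BCNF.
{ClaimID, HolderID, Premium, Region, VIN} is in BCNF.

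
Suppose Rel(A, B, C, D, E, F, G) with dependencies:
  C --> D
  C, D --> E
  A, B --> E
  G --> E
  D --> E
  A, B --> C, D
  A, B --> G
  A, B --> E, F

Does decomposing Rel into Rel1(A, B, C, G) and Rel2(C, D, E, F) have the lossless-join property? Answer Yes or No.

Rel1 ∩ Rel2 = {C}; its closure under F is {C, D, E}.
Neither Rel1 nor Rel2 is contained in that closure, so the decomposition is lossy.

No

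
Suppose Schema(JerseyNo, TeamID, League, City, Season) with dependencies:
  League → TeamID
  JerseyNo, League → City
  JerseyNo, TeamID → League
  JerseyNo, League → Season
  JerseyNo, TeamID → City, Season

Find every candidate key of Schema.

{JerseyNo, League}, {JerseyNo, TeamID}

No FD produces {JerseyNo}, so it must be in every candidate key.
{JerseyNo, League}⁺ = {City, JerseyNo, League, Season, TeamID} — all of the relation — so {JerseyNo, League} is a candidate key.
{JerseyNo, TeamID}⁺ = {City, JerseyNo, League, Season, TeamID} — all of the relation — so {JerseyNo, TeamID} is a candidate key.
These are minimal and exhaustive — every other superkey contains one of them.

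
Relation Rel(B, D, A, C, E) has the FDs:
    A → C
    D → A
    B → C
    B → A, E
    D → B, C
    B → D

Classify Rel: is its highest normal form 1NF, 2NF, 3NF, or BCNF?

2NF

Candidate keys: {B}, {D}. Prime attributes: {B, D}.
A → C breaks BCNF: {A}⁺ = {A, C}, so {A} is not a superkey.
A → C determines the non-prime attribute {C} from a non-superkey — 3NF is violated.
Every candidate key is a single attribute, so no partial dependency is possible; 2NF holds.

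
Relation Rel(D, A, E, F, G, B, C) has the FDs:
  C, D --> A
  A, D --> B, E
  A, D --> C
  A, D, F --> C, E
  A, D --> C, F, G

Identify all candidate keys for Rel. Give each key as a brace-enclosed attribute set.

No FD produces {D}, so it must be in every candidate key.
{A, D} is a candidate key since {A, D}⁺ = {A, B, C, D, E, F, G} covers every attribute.
{C, D} is a candidate key since {C, D}⁺ = {A, B, C, D, E, F, G} covers every attribute.
Any other superkey properly contains one of these, so there are no further candidate keys.

{A, D}, {C, D}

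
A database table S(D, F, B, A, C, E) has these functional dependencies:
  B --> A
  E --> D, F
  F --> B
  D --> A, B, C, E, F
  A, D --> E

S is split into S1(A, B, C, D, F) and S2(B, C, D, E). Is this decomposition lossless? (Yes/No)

Yes

S1 ∩ S2 = {B, C, D}; its closure under F is {A, B, C, D, E, F}.
This includes all of S1, so the common attributes are a superkey of S1 — the join is lossless.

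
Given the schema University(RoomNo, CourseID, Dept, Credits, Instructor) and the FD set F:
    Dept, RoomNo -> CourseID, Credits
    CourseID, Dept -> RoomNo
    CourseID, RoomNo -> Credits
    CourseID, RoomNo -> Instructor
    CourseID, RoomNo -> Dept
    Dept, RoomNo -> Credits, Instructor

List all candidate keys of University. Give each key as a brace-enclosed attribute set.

{CourseID, Dept}, {CourseID, RoomNo}, {Dept, RoomNo}

{CourseID, Dept}⁺ = {CourseID, Credits, Dept, Instructor, RoomNo} — all of the relation — so {CourseID, Dept} is a candidate key.
{CourseID, RoomNo}⁺ = {CourseID, Credits, Dept, Instructor, RoomNo} — all of the relation — so {CourseID, RoomNo} is a candidate key.
{Dept, RoomNo}⁺ = {CourseID, Credits, Dept, Instructor, RoomNo} — all of the relation — so {Dept, RoomNo} is a candidate key.
These are minimal and exhaustive — every other superkey contains one of them.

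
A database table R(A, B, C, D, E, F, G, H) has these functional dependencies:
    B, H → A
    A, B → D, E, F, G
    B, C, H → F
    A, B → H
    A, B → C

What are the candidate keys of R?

Attributes never on any right-hand side: {B} — every candidate key must contain it.
Closure of {A, B} is {A, B, C, D, E, F, G, H}, the whole schema; {A, B} is a candidate key.
Closure of {B, H} is {A, B, C, D, E, F, G, H}, the whole schema; {B, H} is a candidate key.
Any other superkey properly contains one of these, so there are no further candidate keys.

{A, B}, {B, H}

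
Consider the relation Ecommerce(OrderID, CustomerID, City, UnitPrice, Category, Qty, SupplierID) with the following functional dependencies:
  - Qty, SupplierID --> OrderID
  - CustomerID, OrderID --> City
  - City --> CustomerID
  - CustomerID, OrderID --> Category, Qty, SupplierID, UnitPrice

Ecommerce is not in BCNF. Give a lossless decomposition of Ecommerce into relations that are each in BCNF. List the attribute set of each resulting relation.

Candidate keys of the original relation: {City, OrderID}, {City, Qty, SupplierID}, {CustomerID, OrderID}, {CustomerID, Qty, SupplierID}.
Within {Category, City, CustomerID, OrderID, Qty, SupplierID, UnitPrice}: {Qty, SupplierID}⁺ ∩ {Category, City, CustomerID, OrderID, Qty, SupplierID, UnitPrice} = {OrderID, Qty, SupplierID}, not the whole set, so Qty, SupplierID --> OrderID violates BCNF; decompose into {OrderID, Qty, SupplierID} and {Category, City, CustomerID, Qty, SupplierID, UnitPrice}.
{OrderID, Qty, SupplierID} is in BCNF.
Within {Category, City, CustomerID, Qty, SupplierID, UnitPrice}: {City}⁺ ∩ {Category, City, CustomerID, Qty, SupplierID, UnitPrice} = {City, CustomerID}, not the whole set, so City --> CustomerID violates BCNF; decompose into {City, CustomerID} and {Category, City, Qty, SupplierID, UnitPrice}.
{City, CustomerID} is in BCNF.
{Category, City, Qty, SupplierID, UnitPrice} is in BCNF.

{Category, City, Qty, SupplierID, UnitPrice}; {City, CustomerID}; {OrderID, Qty, SupplierID}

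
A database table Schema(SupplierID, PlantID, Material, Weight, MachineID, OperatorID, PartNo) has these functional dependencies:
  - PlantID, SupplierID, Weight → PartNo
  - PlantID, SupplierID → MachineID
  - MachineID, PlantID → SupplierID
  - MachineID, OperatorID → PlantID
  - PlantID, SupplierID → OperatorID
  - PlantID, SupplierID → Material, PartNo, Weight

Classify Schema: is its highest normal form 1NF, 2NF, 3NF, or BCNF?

BCNF

Candidate keys: {MachineID, OperatorID}, {MachineID, PlantID}, {PlantID, SupplierID}. Prime attributes: {MachineID, OperatorID, PlantID, SupplierID}.
The left-hand side of every FD is a superkey, so BCNF is satisfied.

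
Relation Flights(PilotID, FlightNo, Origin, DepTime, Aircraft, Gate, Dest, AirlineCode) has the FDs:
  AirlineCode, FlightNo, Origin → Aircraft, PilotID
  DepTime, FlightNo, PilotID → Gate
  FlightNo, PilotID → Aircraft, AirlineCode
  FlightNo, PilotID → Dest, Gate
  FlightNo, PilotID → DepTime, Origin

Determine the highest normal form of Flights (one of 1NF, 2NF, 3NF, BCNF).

Candidate keys: {AirlineCode, FlightNo, Origin}, {FlightNo, PilotID}. Prime attributes: {AirlineCode, FlightNo, Origin, PilotID}.
Each dependency's left side is a superkey — BCNF holds.

BCNF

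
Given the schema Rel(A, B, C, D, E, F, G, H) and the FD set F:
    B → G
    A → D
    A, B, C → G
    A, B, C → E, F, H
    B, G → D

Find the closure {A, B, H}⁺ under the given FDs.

Start with {A, B, H}.
B → G applies; add {G} → now {A, B, G, H}.
A → D applies; add {D} → now {A, B, D, G, H}.
No further FD applies.

{A, B, D, G, H}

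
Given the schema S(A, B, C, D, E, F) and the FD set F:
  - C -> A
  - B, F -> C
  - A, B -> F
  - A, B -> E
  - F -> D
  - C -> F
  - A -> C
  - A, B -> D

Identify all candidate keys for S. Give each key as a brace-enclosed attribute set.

{A, B}, {B, C}, {B, F}

{B} never appears on the right of any FD, so every key must include it.
{A, B}⁺ = {A, B, C, D, E, F} — all of the relation — so {A, B} is a candidate key.
{B, C}⁺ = {A, B, C, D, E, F} — all of the relation — so {B, C} is a candidate key.
{B, F}⁺ = {A, B, C, D, E, F} — all of the relation — so {B, F} is a candidate key.
Any other superkey properly contains one of these, so there are no further candidate keys.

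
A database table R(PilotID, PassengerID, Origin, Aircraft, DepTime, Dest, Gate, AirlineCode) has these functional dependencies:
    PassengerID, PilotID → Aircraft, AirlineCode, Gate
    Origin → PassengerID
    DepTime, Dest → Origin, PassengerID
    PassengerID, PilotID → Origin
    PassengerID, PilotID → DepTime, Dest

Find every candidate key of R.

{DepTime, Dest, PilotID}, {Origin, PilotID}, {PassengerID, PilotID}

{PilotID} never appears on the right of any FD, so every key must include it.
Closure of {Origin, PilotID} is {Aircraft, AirlineCode, DepTime, Dest, Gate, Origin, PassengerID, PilotID}, the whole schema; {Origin, PilotID} is a candidate key.
Closure of {PassengerID, PilotID} is {Aircraft, AirlineCode, DepTime, Dest, Gate, Origin, PassengerID, PilotID}, the whole schema; {PassengerID, PilotID} is a candidate key.
Closure of {DepTime, Dest, PilotID} is {Aircraft, AirlineCode, DepTime, Dest, Gate, Origin, PassengerID, PilotID}, the whole schema; {DepTime, Dest, PilotID} is a candidate key.
Any other superkey properly contains one of these, so there are no further candidate keys.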